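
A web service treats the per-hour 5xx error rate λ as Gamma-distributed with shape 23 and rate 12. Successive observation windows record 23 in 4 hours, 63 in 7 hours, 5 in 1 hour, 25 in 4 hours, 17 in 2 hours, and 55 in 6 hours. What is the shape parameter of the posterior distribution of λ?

211

Total count: 23 + 63 + 5 + 25 + 17 + 55 = 188.
Total exposure: 4 + 7 + 1 + 4 + 2 + 6 = 24 hours.
Gamma(α, β) with Poisson data over total exposure Σt gives posterior Gamma(α+Σx, β+Σt) = Gamma(211, 36).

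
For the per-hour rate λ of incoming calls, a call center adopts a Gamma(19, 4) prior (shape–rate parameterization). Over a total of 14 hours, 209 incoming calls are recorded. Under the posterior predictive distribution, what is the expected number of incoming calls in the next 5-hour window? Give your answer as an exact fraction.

190/3

Total count 209 over total exposure 14 hours.
By Gamma–Poisson conjugacy, the posterior is Gamma(α + Σx, β + Σt) = Gamma(19 + 209, 4 + 14) = Gamma(228, 18).
Predictive mean over a 5-hour window = T·E[λ|data] = 5·228/18 = 190/3.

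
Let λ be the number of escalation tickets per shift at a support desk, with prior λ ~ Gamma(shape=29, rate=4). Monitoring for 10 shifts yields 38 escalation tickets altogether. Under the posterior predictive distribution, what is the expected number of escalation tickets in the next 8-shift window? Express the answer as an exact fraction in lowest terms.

Total count 38 over total exposure 10 shifts.
Posterior: α' = 29 + 38 = 67, β' = 4 + 10 = 14.
Predictive mean over an 8-shift window = T·E[λ|data] = 8·67/14 = 268/7.

268/7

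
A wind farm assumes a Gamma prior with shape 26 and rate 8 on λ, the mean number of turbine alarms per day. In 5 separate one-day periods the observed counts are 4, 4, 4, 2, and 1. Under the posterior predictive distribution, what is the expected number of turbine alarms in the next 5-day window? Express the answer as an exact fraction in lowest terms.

205/13

Total count: 4 + 4 + 4 + 2 + 1 = 15.
Total exposure: 5 days.
Gamma(α, β) with Poisson data over total exposure Σt gives posterior Gamma(α+Σx, β+Σt) = Gamma(41, 13).
Predictive mean over a 5-day window = T·E[λ|data] = 5·41/13 = 205/13.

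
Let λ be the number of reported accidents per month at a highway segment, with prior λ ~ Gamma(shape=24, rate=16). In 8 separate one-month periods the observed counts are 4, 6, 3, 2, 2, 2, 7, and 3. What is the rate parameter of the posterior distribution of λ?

Total count: 4 + 6 + 3 + 2 + 2 + 2 + 7 + 3 = 29.
Total exposure: 8 months.
By Gamma–Poisson conjugacy, the posterior is Gamma(α + Σx, β + Σt) = Gamma(24 + 29, 16 + 8) = Gamma(53, 24).

24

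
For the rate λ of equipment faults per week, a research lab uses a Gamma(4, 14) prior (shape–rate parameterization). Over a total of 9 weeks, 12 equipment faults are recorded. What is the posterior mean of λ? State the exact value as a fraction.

Total count 12 over total exposure 9 weeks.
Posterior: α' = 4 + 12 = 16, β' = 14 + 9 = 23.
Posterior mean = α'/β' = 16/23.

16/23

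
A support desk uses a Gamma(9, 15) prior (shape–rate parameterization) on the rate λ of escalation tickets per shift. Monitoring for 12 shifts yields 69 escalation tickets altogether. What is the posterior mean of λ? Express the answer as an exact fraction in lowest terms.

26/9

Total count 69 over total exposure 12 shifts.
Conjugate update: add total count to the shape and total exposure to the rate, giving Gamma(78, 27).
Posterior mean = α'/β' = 78/27 = 26/9.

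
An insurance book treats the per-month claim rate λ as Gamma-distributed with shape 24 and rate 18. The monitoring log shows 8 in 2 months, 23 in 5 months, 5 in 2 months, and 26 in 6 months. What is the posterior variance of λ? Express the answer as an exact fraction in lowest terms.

Total count: 8 + 23 + 5 + 26 = 62.
Total exposure: 2 + 5 + 2 + 6 = 15 months.
Gamma(α, β) with Poisson data over total exposure Σt gives posterior Gamma(α+Σx, β+Σt) = Gamma(86, 33).
Posterior variance = α'/β'² = 86/1089.

86/1089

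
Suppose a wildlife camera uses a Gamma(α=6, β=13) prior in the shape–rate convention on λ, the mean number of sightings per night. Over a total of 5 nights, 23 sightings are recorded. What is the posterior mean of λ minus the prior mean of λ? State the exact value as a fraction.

269/234

Total count 23 over total exposure 5 nights.
Conjugate update: add total count to the shape and total exposure to the rate, giving Gamma(29, 18).
Posterior mean = 29/18 = 29/18; prior mean = 6/13 = 6/13. Difference = 29/18 − 6/13 = 269/234.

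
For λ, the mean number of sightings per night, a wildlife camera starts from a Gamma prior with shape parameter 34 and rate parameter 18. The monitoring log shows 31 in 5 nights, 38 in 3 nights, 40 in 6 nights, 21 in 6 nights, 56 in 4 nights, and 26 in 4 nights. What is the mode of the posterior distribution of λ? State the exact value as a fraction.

245/46

Total count: 31 + 38 + 40 + 21 + 56 + 26 = 212.
Total exposure: 5 + 3 + 6 + 6 + 4 + 4 = 28 nights.
By Gamma–Poisson conjugacy, the posterior is Gamma(α + Σx, β + Σt) = Gamma(34 + 212, 18 + 28) = Gamma(246, 46).
Posterior mode = (α'−1)/β' = 245/46.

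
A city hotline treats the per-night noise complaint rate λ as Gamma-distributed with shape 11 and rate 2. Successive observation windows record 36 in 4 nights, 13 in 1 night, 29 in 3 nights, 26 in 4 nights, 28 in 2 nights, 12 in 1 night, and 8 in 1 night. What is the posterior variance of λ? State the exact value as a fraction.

163/324

Total count: 36 + 13 + 29 + 26 + 28 + 12 + 8 = 152.
Total exposure: 4 + 1 + 3 + 4 + 2 + 1 + 1 = 16 nights.
The Gamma prior is conjugate for the Poisson rate, so λ | data ~ Gamma(11+152, 2+16) = Gamma(163, 18).
Posterior variance = α'/β'² = 163/324.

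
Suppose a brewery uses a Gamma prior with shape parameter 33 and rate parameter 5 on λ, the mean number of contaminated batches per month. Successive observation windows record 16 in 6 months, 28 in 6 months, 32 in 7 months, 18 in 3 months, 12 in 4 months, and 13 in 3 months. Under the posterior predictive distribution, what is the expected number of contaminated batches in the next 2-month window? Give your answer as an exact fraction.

152/17

Total count: 16 + 28 + 32 + 18 + 12 + 13 = 119.
Total exposure: 6 + 6 + 7 + 3 + 4 + 3 = 29 months.
By Gamma–Poisson conjugacy, the posterior is Gamma(α + Σx, β + Σt) = Gamma(33 + 119, 5 + 29) = Gamma(152, 34).
Predictive mean over a 2-month window = T·E[λ|data] = 2·152/34 = 152/17.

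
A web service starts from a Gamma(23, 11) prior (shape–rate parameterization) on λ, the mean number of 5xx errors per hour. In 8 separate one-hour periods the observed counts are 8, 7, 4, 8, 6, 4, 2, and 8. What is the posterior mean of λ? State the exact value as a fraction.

Total count: 8 + 7 + 4 + 8 + 6 + 4 + 2 + 8 = 47.
Total exposure: 8 hours.
Conjugate update: add total count to the shape and total exposure to the rate, giving Gamma(70, 19).
Posterior mean = α'/β' = 70/19.

70/19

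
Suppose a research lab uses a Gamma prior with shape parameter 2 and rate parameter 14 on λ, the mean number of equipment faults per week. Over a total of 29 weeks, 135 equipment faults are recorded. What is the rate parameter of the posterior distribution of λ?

Total count 135 over total exposure 29 weeks.
The Gamma prior is conjugate for the Poisson rate, so λ | data ~ Gamma(2+135, 14+29) = Gamma(137, 43).

43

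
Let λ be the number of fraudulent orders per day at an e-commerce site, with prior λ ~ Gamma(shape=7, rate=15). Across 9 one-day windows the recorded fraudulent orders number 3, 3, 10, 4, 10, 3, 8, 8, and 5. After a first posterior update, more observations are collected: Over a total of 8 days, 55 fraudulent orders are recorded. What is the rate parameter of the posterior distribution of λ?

Total count: 3 + 3 + 10 + 4 + 10 + 3 + 8 + 8 + 5 = 54.
Total exposure: 9 days.
After the first batch: Gamma(7 + 54, 15 + 9) = Gamma(61, 24).
Total count 55 over total exposure 8 days.
After the second batch: Gamma(61 + 55, 24 + 8) = Gamma(116, 32).

32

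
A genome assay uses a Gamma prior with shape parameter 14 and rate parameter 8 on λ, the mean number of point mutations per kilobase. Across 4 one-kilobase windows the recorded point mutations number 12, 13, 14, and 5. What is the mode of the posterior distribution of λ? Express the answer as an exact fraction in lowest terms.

Total count: 12 + 13 + 14 + 5 = 44.
Total exposure: 4 kilobases.
The Gamma prior is conjugate for the Poisson rate, so λ | data ~ Gamma(14+44, 8+4) = Gamma(58, 12).
Posterior mode = (α'−1)/β' = 57/12 = 19/4.

19/4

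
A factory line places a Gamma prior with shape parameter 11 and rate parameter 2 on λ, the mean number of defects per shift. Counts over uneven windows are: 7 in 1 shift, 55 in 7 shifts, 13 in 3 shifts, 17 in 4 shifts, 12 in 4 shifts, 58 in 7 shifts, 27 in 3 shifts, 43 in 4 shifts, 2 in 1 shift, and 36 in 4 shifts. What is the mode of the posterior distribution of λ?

7

Total count: 7 + 55 + 13 + 17 + 12 + 58 + 27 + 43 + 2 + 36 = 270.
Total exposure: 1 + 7 + 3 + 4 + 4 + 7 + 3 + 4 + 1 + 4 = 38 shifts.
Gamma(α, β) with Poisson data over total exposure Σt gives posterior Gamma(α+Σx, β+Σt) = Gamma(281, 40).
Posterior mode = (α'−1)/β' = 280/40 = 7.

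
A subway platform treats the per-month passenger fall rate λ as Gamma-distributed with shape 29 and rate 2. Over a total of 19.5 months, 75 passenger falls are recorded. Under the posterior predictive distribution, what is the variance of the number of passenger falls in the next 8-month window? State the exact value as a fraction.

98176/1849

Total count 75 over total exposure 19.5 months.
Conjugate update: add total count to the shape and total exposure to the rate, giving Gamma(104, 43/2).
The posterior predictive for a window of length T is Negative Binomial with variance T·α'·(β'+T)/β'² = 8·104·(59/2)/(1849/4) = 98176/1849.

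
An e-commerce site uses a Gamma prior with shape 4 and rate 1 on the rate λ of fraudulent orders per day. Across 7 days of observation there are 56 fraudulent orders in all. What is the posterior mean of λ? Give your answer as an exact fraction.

Total count 56 over total exposure 7 days.
Conjugate update: add total count to the shape and total exposure to the rate, giving Gamma(60, 8).
Posterior mean = α'/β' = 60/8 = 15/2.

15/2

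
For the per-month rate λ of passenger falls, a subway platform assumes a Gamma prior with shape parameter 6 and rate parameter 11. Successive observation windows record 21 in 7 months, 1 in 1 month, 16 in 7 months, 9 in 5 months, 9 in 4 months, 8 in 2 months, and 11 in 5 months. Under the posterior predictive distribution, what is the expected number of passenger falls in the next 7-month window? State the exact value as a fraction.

27/2

Total count: 21 + 1 + 16 + 9 + 9 + 8 + 11 = 75.
Total exposure: 7 + 1 + 7 + 5 + 4 + 2 + 5 = 31 months.
Posterior: α' = 6 + 75 = 81, β' = 11 + 31 = 42.
Predictive mean over a 7-month window = T·E[λ|data] = 7·81/42 = 27/2.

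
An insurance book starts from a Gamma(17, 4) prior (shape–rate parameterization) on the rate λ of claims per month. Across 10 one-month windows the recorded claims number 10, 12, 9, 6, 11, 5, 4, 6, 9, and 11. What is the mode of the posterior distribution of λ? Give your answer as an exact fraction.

99/14

Total count: 10 + 12 + 9 + 6 + 11 + 5 + 4 + 6 + 9 + 11 = 83.
Total exposure: 10 months.
Posterior: α' = 17 + 83 = 100, β' = 4 + 10 = 14.
Posterior mode = (α'−1)/β' = 99/14.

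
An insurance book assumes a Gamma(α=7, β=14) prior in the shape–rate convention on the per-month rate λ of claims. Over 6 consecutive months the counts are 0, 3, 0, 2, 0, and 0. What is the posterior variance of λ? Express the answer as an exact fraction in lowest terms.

Total count: 0 + 3 + 0 + 2 + 0 + 0 = 5.
Total exposure: 6 months.
Conjugate update: add total count to the shape and total exposure to the rate, giving Gamma(12, 20).
Posterior variance = α'/β'² = 12/400 = 3/100.

3/100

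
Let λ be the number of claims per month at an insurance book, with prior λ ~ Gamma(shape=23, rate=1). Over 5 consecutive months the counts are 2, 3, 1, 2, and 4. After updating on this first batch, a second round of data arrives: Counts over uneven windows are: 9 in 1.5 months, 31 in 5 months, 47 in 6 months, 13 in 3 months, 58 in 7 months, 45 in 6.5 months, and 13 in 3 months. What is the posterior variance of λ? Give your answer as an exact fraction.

251/1444

Total count: 2 + 3 + 1 + 2 + 4 = 12.
Total exposure: 5 months.
After the first batch: Gamma(23 + 12, 1 + 5) = Gamma(35, 6).
Total count: 9 + 31 + 47 + 13 + 58 + 45 + 13 = 216.
Total exposure: 1.5 + 5 + 6 + 3 + 7 + 6.5 + 3 = 32 months.
After the second batch: Gamma(35 + 216, 6 + 32) = Gamma(251, 38).
Posterior variance = α'/β'² = 251/1444.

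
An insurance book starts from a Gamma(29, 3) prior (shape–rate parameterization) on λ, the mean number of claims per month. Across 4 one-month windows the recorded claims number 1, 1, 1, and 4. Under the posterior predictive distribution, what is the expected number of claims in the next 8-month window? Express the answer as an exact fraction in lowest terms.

Total count: 1 + 1 + 1 + 4 = 7.
Total exposure: 4 months.
Gamma(α, β) with Poisson data over total exposure Σt gives posterior Gamma(α+Σx, β+Σt) = Gamma(36, 7).
Predictive mean over an 8-month window = T·E[λ|data] = 8·36/7 = 288/7.

288/7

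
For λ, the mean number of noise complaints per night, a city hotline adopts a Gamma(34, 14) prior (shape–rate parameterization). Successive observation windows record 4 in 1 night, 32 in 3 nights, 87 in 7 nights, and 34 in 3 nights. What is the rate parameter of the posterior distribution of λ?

Total count: 4 + 32 + 87 + 34 = 157.
Total exposure: 1 + 3 + 7 + 3 = 14 nights.
Gamma(α, β) with Poisson data over total exposure Σt gives posterior Gamma(α+Σx, β+Σt) = Gamma(191, 28).

28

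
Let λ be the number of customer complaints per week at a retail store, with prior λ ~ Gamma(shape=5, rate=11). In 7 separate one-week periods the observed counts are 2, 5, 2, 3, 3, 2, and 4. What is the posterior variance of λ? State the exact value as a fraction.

Total count: 2 + 5 + 2 + 3 + 3 + 2 + 4 = 21.
Total exposure: 7 weeks.
By Gamma–Poisson conjugacy, the posterior is Gamma(α + Σx, β + Σt) = Gamma(5 + 21, 11 + 7) = Gamma(26, 18).
Posterior variance = α'/β'² = 26/324 = 13/162.

13/162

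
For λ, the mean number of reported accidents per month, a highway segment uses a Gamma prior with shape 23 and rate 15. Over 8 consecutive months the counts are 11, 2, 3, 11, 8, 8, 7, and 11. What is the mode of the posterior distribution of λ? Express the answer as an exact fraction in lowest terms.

Total count: 11 + 2 + 3 + 11 + 8 + 8 + 7 + 11 = 61.
Total exposure: 8 months.
Posterior: α' = 23 + 61 = 84, β' = 15 + 8 = 23.
Posterior mode = (α'−1)/β' = 83/23.

83/23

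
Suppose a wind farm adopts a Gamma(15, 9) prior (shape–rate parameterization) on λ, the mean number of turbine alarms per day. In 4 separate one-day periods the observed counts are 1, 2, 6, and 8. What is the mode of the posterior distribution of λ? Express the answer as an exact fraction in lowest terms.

31/13

Total count: 1 + 2 + 6 + 8 = 17.
Total exposure: 4 days.
Gamma(α, β) with Poisson data over total exposure Σt gives posterior Gamma(α+Σx, β+Σt) = Gamma(32, 13).
Posterior mode = (α'−1)/β' = 31/13.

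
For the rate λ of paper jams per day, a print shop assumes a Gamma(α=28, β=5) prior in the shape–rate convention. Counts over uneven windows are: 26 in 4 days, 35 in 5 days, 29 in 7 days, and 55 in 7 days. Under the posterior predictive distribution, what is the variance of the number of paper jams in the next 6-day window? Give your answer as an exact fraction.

8823/196

Total count: 26 + 35 + 29 + 55 = 145.
Total exposure: 4 + 5 + 7 + 7 = 23 days.
Posterior: α' = 28 + 145 = 173, β' = 5 + 23 = 28.
The posterior predictive for a window of length T is Negative Binomial with variance T·α'·(β'+T)/β'² = 6·173·34/784 = 8823/196.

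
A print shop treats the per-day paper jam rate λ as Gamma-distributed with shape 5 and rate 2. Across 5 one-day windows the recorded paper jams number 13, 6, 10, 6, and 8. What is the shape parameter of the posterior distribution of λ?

Total count: 13 + 6 + 10 + 6 + 8 = 43.
Total exposure: 5 days.
Gamma(α, β) with Poisson data over total exposure Σt gives posterior Gamma(α+Σx, β+Σt) = Gamma(48, 7).

48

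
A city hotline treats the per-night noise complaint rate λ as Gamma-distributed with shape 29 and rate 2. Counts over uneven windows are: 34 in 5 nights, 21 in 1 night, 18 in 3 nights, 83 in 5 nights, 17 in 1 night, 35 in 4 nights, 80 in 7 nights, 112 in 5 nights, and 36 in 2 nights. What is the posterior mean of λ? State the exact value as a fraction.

Total count: 34 + 21 + 18 + 83 + 17 + 35 + 80 + 112 + 36 = 436.
Total exposure: 5 + 1 + 3 + 5 + 1 + 4 + 7 + 5 + 2 = 33 nights.
Conjugate update: add total count to the shape and total exposure to the rate, giving Gamma(465, 35).
Posterior mean = α'/β' = 465/35 = 93/7.

93/7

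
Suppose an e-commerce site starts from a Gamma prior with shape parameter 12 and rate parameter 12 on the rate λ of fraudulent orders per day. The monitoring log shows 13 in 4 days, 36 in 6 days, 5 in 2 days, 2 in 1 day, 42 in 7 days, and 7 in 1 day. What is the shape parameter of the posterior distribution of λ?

117

Total count: 13 + 36 + 5 + 2 + 42 + 7 = 105.
Total exposure: 4 + 6 + 2 + 1 + 7 + 1 = 21 days.
By Gamma–Poisson conjugacy, the posterior is Gamma(α + Σx, β + Σt) = Gamma(12 + 105, 12 + 21) = Gamma(117, 33).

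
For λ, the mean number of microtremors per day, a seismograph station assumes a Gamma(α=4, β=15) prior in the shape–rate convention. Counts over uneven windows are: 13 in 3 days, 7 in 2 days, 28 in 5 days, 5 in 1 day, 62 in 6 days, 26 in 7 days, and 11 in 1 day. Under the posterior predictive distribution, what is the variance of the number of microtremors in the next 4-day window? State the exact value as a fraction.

429/25

Total count: 13 + 7 + 28 + 5 + 62 + 26 + 11 = 152.
Total exposure: 3 + 2 + 5 + 1 + 6 + 7 + 1 = 25 days.
Conjugate update: add total count to the shape and total exposure to the rate, giving Gamma(156, 40).
The posterior predictive for a window of length T is Negative Binomial with variance T·α'·(β'+T)/β'² = 4·156·44/1600 = 429/25.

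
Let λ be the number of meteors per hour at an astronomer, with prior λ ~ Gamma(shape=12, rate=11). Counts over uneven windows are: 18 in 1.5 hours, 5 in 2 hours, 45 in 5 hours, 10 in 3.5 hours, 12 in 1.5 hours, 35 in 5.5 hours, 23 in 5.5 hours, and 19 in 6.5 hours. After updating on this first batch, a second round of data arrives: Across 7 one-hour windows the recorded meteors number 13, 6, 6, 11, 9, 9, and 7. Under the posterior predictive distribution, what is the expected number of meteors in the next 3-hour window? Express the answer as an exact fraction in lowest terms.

Total count: 18 + 5 + 45 + 10 + 12 + 35 + 23 + 19 = 167.
Total exposure: 1.5 + 2 + 5 + 3.5 + 1.5 + 5.5 + 5.5 + 6.5 = 31 hours.
After the first batch: Gamma(12 + 167, 11 + 31) = Gamma(179, 42).
Total count: 13 + 6 + 6 + 11 + 9 + 9 + 7 = 61.
Total exposure: 7 hours.
After the second batch: Gamma(179 + 61, 42 + 7) = Gamma(240, 49).
Predictive mean over a 3-hour window = T·E[λ|data] = 3·240/49 = 720/49.

720/49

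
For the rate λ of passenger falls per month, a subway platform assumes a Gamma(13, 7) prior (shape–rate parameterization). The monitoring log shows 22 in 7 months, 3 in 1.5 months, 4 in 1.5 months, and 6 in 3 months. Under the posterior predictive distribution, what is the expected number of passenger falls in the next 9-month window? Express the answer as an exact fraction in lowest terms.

108/5

Total count: 22 + 3 + 4 + 6 = 35.
Total exposure: 7 + 1.5 + 1.5 + 3 = 13 months.
Posterior: α' = 13 + 35 = 48, β' = 7 + 13 = 20.
Predictive mean over a 9-month window = T·E[λ|data] = 9·48/20 = 108/5.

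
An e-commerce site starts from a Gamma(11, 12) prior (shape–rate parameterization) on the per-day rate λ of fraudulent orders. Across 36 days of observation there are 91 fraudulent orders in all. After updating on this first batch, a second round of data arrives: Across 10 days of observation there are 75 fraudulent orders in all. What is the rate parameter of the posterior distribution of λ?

Total count 91 over total exposure 36 days.
After the first batch: Gamma(11 + 91, 12 + 36) = Gamma(102, 48).
Total count 75 over total exposure 10 days.
After the second batch: Gamma(102 + 75, 48 + 10) = Gamma(177, 58).

58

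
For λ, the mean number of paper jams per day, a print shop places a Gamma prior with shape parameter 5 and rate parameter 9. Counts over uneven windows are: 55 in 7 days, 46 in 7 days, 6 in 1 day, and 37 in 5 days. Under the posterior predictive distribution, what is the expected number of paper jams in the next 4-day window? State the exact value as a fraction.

596/29

Total count: 55 + 46 + 6 + 37 = 144.
Total exposure: 7 + 7 + 1 + 5 = 20 days.
Posterior: α' = 5 + 144 = 149, β' = 9 + 20 = 29.
Predictive mean over a 4-day window = T·E[λ|data] = 4·149/29 = 596/29.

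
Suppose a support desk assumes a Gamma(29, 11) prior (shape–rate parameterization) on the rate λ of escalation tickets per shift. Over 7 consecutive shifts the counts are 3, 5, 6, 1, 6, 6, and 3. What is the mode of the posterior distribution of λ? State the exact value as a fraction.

29/9

Total count: 3 + 5 + 6 + 1 + 6 + 6 + 3 = 30.
Total exposure: 7 shifts.
By Gamma–Poisson conjugacy, the posterior is Gamma(α + Σx, β + Σt) = Gamma(29 + 30, 11 + 7) = Gamma(59, 18).
Posterior mode = (α'−1)/β' = 58/18 = 29/9.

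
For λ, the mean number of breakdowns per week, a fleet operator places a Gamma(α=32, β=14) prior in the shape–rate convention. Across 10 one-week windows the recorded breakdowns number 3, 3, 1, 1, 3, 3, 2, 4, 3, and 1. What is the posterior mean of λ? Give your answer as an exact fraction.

Total count: 3 + 3 + 1 + 1 + 3 + 3 + 2 + 4 + 3 + 1 = 24.
Total exposure: 10 weeks.
By Gamma–Poisson conjugacy, the posterior is Gamma(α + Σx, β + Σt) = Gamma(32 + 24, 14 + 10) = Gamma(56, 24).
Posterior mean = α'/β' = 56/24 = 7/3.

7/3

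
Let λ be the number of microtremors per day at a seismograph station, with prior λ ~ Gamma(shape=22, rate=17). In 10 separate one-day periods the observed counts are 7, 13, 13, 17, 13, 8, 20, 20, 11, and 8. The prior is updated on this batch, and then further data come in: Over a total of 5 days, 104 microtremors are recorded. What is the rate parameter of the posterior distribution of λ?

Total count: 7 + 13 + 13 + 17 + 13 + 8 + 20 + 20 + 11 + 8 = 130.
Total exposure: 10 days.
After the first batch: Gamma(22 + 130, 17 + 10) = Gamma(152, 27).
Total count 104 over total exposure 5 days.
After the second batch: Gamma(152 + 104, 27 + 5) = Gamma(256, 32).

32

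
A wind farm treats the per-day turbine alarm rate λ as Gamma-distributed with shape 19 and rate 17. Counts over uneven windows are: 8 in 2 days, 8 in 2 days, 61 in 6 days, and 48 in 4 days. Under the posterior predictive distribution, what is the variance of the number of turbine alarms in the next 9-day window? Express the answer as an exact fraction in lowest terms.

51840/961

Total count: 8 + 8 + 61 + 48 = 125.
Total exposure: 2 + 2 + 6 + 4 = 14 days.
By Gamma–Poisson conjugacy, the posterior is Gamma(α + Σx, β + Σt) = Gamma(19 + 125, 17 + 14) = Gamma(144, 31).
The posterior predictive for a window of length T is Negative Binomial with variance T·α'·(β'+T)/β'² = 9·144·40/961 = 51840/961.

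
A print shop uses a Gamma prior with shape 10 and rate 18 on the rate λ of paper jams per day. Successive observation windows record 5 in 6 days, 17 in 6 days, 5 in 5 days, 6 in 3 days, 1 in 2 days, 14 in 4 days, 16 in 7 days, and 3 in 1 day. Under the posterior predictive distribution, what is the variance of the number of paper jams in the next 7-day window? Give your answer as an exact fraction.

Total count: 5 + 17 + 5 + 6 + 1 + 14 + 16 + 3 = 67.
Total exposure: 6 + 6 + 5 + 3 + 2 + 4 + 7 + 1 = 34 days.
Conjugate update: add total count to the shape and total exposure to the rate, giving Gamma(77, 52).
The posterior predictive for a window of length T is Negative Binomial with variance T·α'·(β'+T)/β'² = 7·77·59/2704 = 31801/2704.

31801/2704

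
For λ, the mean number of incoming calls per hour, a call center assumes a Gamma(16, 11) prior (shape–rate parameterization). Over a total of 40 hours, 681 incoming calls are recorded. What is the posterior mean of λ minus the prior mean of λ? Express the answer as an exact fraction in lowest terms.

Total count 681 over total exposure 40 hours.
The Gamma prior is conjugate for the Poisson rate, so λ | data ~ Gamma(16+681, 11+40) = Gamma(697, 51).
Posterior mean = 697/51 = 41/3; prior mean = 16/11 = 16/11. Difference = 41/3 − 16/11 = 403/33.

403/33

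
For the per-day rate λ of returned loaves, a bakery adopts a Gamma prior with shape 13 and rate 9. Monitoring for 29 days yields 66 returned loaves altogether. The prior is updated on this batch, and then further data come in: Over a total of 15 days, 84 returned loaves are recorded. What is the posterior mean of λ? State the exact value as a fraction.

163/53

Total count 66 over total exposure 29 days.
After the first batch: Gamma(13 + 66, 9 + 29) = Gamma(79, 38).
Total count 84 over total exposure 15 days.
After the second batch: Gamma(79 + 84, 38 + 15) = Gamma(163, 53).
Posterior mean = α'/β' = 163/53.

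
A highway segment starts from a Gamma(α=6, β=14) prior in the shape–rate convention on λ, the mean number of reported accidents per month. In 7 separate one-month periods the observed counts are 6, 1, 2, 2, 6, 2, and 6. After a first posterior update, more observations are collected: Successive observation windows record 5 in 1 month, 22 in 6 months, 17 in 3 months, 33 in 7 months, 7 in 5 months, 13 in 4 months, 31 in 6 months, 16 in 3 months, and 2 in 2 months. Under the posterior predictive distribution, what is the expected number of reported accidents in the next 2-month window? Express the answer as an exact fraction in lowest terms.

177/29

Total count: 6 + 1 + 2 + 2 + 6 + 2 + 6 = 25.
Total exposure: 7 months.
After the first batch: Gamma(6 + 25, 14 + 7) = Gamma(31, 21).
Total count: 5 + 22 + 17 + 33 + 7 + 13 + 31 + 16 + 2 = 146.
Total exposure: 1 + 6 + 3 + 7 + 5 + 4 + 6 + 3 + 2 = 37 months.
After the second batch: Gamma(31 + 146, 21 + 37) = Gamma(177, 58).
Predictive mean over a 2-month window = T·E[λ|data] = 2·177/58 = 177/29.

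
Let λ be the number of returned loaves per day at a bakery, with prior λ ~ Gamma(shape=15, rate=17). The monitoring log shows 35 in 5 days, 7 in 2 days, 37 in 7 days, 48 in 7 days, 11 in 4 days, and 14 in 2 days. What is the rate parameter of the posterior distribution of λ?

Total count: 35 + 7 + 37 + 48 + 11 + 14 = 152.
Total exposure: 5 + 2 + 7 + 7 + 4 + 2 = 27 days.
Conjugate update: add total count to the shape and total exposure to the rate, giving Gamma(167, 44).

44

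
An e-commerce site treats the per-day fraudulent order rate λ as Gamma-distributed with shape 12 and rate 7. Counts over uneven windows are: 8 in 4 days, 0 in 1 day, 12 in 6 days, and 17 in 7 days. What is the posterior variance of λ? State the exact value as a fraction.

Total count: 8 + 0 + 12 + 17 = 37.
Total exposure: 4 + 1 + 6 + 7 = 18 days.
Conjugate update: add total count to the shape and total exposure to the rate, giving Gamma(49, 25).
Posterior variance = α'/β'² = 49/625.

49/625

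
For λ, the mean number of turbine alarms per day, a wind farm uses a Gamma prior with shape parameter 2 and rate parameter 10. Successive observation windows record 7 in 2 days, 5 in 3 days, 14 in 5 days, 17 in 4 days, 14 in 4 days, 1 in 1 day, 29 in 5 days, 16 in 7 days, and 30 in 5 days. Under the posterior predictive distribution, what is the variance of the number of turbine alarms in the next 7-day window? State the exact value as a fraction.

50085/2116

Total count: 7 + 5 + 14 + 17 + 14 + 1 + 29 + 16 + 30 = 133.
Total exposure: 2 + 3 + 5 + 4 + 4 + 1 + 5 + 7 + 5 = 36 days.
By Gamma–Poisson conjugacy, the posterior is Gamma(α + Σx, β + Σt) = Gamma(2 + 133, 10 + 36) = Gamma(135, 46).
The posterior predictive for a window of length T is Negative Binomial with variance T·α'·(β'+T)/β'² = 7·135·53/2116 = 50085/2116.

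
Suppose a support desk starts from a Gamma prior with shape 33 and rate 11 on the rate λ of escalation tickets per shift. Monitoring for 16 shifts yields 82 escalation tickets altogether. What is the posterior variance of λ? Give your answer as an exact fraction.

115/729

Total count 82 over total exposure 16 shifts.
Gamma(α, β) with Poisson data over total exposure Σt gives posterior Gamma(α+Σx, β+Σt) = Gamma(115, 27).
Posterior variance = α'/β'² = 115/729.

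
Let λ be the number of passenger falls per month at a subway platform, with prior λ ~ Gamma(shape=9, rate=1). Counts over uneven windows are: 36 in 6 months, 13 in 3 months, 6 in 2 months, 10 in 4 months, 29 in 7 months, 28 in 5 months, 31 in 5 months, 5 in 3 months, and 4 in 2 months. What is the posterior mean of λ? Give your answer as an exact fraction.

Total count: 36 + 13 + 6 + 10 + 29 + 28 + 31 + 5 + 4 = 162.
Total exposure: 6 + 3 + 2 + 4 + 7 + 5 + 5 + 3 + 2 = 37 months.
Gamma(α, β) with Poisson data over total exposure Σt gives posterior Gamma(α+Σx, β+Σt) = Gamma(171, 38).
Posterior mean = α'/β' = 171/38 = 9/2.

9/2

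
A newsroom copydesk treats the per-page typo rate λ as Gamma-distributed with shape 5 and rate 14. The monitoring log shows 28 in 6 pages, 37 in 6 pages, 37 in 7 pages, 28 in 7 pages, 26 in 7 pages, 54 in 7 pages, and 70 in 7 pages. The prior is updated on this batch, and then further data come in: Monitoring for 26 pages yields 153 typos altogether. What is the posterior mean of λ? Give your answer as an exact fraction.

146/29

Total count: 28 + 37 + 37 + 28 + 26 + 54 + 70 = 280.
Total exposure: 6 + 6 + 7 + 7 + 7 + 7 + 7 = 47 pages.
After the first batch: Gamma(5 + 280, 14 + 47) = Gamma(285, 61).
Total count 153 over total exposure 26 pages.
After the second batch: Gamma(285 + 153, 61 + 26) = Gamma(438, 87).
Posterior mean = α'/β' = 438/87 = 146/29.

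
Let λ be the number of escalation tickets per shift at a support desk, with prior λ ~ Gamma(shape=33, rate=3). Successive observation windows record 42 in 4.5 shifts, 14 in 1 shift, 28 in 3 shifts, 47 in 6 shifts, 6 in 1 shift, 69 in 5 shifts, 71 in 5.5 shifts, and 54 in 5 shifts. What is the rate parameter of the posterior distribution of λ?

34

Total count: 42 + 14 + 28 + 47 + 6 + 69 + 71 + 54 = 331.
Total exposure: 4.5 + 1 + 3 + 6 + 1 + 5 + 5.5 + 5 = 31 shifts.
By Gamma–Poisson conjugacy, the posterior is Gamma(α + Σx, β + Σt) = Gamma(33 + 331, 3 + 31) = Gamma(364, 34).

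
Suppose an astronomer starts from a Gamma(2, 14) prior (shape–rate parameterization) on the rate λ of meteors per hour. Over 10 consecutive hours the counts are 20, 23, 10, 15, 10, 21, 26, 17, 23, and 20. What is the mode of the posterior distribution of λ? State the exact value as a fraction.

31/4

Total count: 20 + 23 + 10 + 15 + 10 + 21 + 26 + 17 + 23 + 20 = 185.
Total exposure: 10 hours.
By Gamma–Poisson conjugacy, the posterior is Gamma(α + Σx, β + Σt) = Gamma(2 + 185, 14 + 10) = Gamma(187, 24).
Posterior mode = (α'−1)/β' = 186/24 = 31/4.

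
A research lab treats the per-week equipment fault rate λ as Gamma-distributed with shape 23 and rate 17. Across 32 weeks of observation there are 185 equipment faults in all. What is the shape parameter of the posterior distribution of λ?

208

Total count 185 over total exposure 32 weeks.
By Gamma–Poisson conjugacy, the posterior is Gamma(α + Σx, β + Σt) = Gamma(23 + 185, 17 + 32) = Gamma(208, 49).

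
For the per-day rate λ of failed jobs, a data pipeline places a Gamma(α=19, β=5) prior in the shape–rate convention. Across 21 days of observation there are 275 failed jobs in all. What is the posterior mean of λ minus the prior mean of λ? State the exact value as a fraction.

Total count 275 over total exposure 21 days.
Gamma(α, β) with Poisson data over total exposure Σt gives posterior Gamma(α+Σx, β+Σt) = Gamma(294, 26).
Posterior mean = 294/26 = 147/13; prior mean = 19/5 = 19/5. Difference = 147/13 − 19/5 = 488/65.

488/65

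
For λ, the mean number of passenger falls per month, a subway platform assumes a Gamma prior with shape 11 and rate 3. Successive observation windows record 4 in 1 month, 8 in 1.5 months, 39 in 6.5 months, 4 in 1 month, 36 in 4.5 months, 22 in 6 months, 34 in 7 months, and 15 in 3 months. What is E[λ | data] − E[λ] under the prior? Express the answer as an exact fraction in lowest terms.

301/201

Total count: 4 + 8 + 39 + 4 + 36 + 22 + 34 + 15 = 162.
Total exposure: 1 + 1.5 + 6.5 + 1 + 4.5 + 6 + 7 + 3 = 30.5 months.
Gamma(α, β) with Poisson data over total exposure Σt gives posterior Gamma(α+Σx, β+Σt) = Gamma(173, 67/2).
Posterior mean = 173/(67/2) = 346/67; prior mean = 11/3 = 11/3. Difference = 346/67 − 11/3 = 301/201.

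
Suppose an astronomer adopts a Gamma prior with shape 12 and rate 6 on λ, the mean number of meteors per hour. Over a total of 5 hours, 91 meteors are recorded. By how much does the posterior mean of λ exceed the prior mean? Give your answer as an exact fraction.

81/11

Total count 91 over total exposure 5 hours.
Posterior: α' = 12 + 91 = 103, β' = 6 + 5 = 11.
Posterior mean = 103/11 = 103/11; prior mean = 12/6 = 2. Difference = 103/11 − 2 = 81/11.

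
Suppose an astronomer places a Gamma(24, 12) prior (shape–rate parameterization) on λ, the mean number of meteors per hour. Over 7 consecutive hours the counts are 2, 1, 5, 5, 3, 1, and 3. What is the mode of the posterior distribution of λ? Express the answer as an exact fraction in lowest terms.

43/19

Total count: 2 + 1 + 5 + 5 + 3 + 1 + 3 = 20.
Total exposure: 7 hours.
The Gamma prior is conjugate for the Poisson rate, so λ | data ~ Gamma(24+20, 12+7) = Gamma(44, 19).
Posterior mode = (α'−1)/β' = 43/19.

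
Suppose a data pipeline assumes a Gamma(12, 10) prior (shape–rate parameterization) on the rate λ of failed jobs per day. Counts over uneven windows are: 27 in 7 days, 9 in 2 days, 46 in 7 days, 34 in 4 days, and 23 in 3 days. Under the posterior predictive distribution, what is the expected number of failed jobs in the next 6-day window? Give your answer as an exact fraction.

302/11

Total count: 27 + 9 + 46 + 34 + 23 = 139.
Total exposure: 7 + 2 + 7 + 4 + 3 = 23 days.
By Gamma–Poisson conjugacy, the posterior is Gamma(α + Σx, β + Σt) = Gamma(12 + 139, 10 + 23) = Gamma(151, 33).
Predictive mean over a 6-day window = T·E[λ|data] = 6·151/33 = 302/11.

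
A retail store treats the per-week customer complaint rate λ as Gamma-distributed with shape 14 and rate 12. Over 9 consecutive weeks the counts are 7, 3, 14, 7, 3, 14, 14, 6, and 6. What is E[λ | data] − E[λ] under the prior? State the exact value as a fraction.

Total count: 7 + 3 + 14 + 7 + 3 + 14 + 14 + 6 + 6 = 74.
Total exposure: 9 weeks.
The Gamma prior is conjugate for the Poisson rate, so λ | data ~ Gamma(14+74, 12+9) = Gamma(88, 21).
Posterior mean = 88/21 = 88/21; prior mean = 14/12 = 7/6. Difference = 88/21 − 7/6 = 127/42.

127/42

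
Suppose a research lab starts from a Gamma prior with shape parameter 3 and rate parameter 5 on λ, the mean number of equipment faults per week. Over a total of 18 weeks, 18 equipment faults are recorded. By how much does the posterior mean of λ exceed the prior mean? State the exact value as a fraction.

Total count 18 over total exposure 18 weeks.
Gamma(α, β) with Poisson data over total exposure Σt gives posterior Gamma(α+Σx, β+Σt) = Gamma(21, 23).
Posterior mean = 21/23 = 21/23; prior mean = 3/5 = 3/5. Difference = 21/23 − 3/5 = 36/115.

36/115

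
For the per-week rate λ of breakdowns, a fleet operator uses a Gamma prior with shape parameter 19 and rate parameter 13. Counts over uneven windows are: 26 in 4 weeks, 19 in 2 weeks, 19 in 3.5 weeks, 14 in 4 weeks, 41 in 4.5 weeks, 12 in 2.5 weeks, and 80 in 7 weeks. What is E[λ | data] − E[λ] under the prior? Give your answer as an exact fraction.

Total count: 26 + 19 + 19 + 14 + 41 + 12 + 80 = 211.
Total exposure: 4 + 2 + 3.5 + 4 + 4.5 + 2.5 + 7 = 27.5 weeks.
The Gamma prior is conjugate for the Poisson rate, so λ | data ~ Gamma(19+211, 13+27.5) = Gamma(230, 81/2).
Posterior mean = 230/(81/2) = 460/81; prior mean = 19/13 = 19/13. Difference = 460/81 − 19/13 = 4441/1053.

4441/1053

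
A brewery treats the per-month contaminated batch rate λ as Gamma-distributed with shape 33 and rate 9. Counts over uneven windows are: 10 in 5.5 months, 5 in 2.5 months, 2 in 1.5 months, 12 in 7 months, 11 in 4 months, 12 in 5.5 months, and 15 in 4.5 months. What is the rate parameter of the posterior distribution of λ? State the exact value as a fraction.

79/2

Total count: 10 + 5 + 2 + 12 + 11 + 12 + 15 = 67.
Total exposure: 5.5 + 2.5 + 1.5 + 7 + 4 + 5.5 + 4.5 = 30.5 months.
Conjugate update: add total count to the shape and total exposure to the rate, giving Gamma(100, 79/2).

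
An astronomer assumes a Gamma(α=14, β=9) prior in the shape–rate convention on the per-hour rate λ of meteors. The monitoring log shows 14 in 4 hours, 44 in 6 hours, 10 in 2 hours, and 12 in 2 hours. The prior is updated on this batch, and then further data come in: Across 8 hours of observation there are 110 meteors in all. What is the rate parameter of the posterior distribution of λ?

Total count: 14 + 44 + 10 + 12 = 80.
Total exposure: 4 + 6 + 2 + 2 = 14 hours.
After the first batch: Gamma(14 + 80, 9 + 14) = Gamma(94, 23).
Total count 110 over total exposure 8 hours.
After the second batch: Gamma(94 + 110, 23 + 8) = Gamma(204, 31).

31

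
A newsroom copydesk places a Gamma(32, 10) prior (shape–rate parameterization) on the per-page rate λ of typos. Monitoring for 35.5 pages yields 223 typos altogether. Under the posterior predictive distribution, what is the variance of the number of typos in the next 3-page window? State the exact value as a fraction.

Total count 223 over total exposure 35.5 pages.
Conjugate update: add total count to the shape and total exposure to the rate, giving Gamma(255, 91/2).
The posterior predictive for a window of length T is Negative Binomial with variance T·α'·(β'+T)/β'² = 3·255·(97/2)/(8281/4) = 148410/8281.

148410/8281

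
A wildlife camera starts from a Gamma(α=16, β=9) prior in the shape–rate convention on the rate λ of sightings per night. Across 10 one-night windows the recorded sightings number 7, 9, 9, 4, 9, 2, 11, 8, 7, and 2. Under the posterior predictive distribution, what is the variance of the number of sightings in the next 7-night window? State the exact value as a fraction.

Total count: 7 + 9 + 9 + 4 + 9 + 2 + 11 + 8 + 7 + 2 = 68.
Total exposure: 10 nights.
Posterior: α' = 16 + 68 = 84, β' = 9 + 10 = 19.
The posterior predictive for a window of length T is Negative Binomial with variance T·α'·(β'+T)/β'² = 7·84·26/361 = 15288/361.

15288/361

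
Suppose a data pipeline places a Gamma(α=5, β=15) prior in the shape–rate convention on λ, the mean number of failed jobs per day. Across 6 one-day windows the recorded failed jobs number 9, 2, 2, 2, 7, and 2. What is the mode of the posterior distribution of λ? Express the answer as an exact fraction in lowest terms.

4/3

Total count: 9 + 2 + 2 + 2 + 7 + 2 = 24.
Total exposure: 6 days.
By Gamma–Poisson conjugacy, the posterior is Gamma(α + Σx, β + Σt) = Gamma(5 + 24, 15 + 6) = Gamma(29, 21).
Posterior mode = (α'−1)/β' = 28/21 = 4/3.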